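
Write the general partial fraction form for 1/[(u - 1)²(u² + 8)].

Repeated linear + quadratic: A/(u - 1) + B/(u - 1)² + (Cu + D)/(u² + 8)


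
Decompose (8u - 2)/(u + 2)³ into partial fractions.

(8u - 2) = A(u + 2)² + B(u + 2) + C. At u = -2: C = 8·(-2) - 2 = -18. Coefficients: A = 0, B = 8
Result: 8/(u + 2)² - 18/(u + 2)³


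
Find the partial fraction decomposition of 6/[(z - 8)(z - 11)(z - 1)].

Using cover-up method: A = -2/7, B = 1/5, C = 3/35
Result: (-2/7)/(z - 8) + (1/5)/(z - 11) + (3/35)/(z - 1)


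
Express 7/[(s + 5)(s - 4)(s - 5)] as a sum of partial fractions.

Using cover-up method: P = 7/90, Q = -7/9, R = 7/10
Result: (7/90)/(s + 5) - (7/9)/(s - 4) + (7/10)/(s - 5)


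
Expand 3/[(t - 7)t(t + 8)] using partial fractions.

Using cover-up method: P = 1/35, Q = -3/56, R = 1/40
Result: (1/35)/(t - 7) - (3/56)/t + (1/40)/(t + 8)


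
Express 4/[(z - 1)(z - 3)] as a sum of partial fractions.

4/(z - 1)(z - 3) = A/(z - 1) + B/(z - 3). A = 4/(1 - 3) = -2, B = 4/(3 - 1) = 2
Result: -2/(z - 1) + 2/(z - 3)


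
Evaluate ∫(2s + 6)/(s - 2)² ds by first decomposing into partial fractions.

Decompose: P = 2, Q = 2·2 + 6 = 10, so (2s + 6)/(s - 2)² = 2/(s - 2) + 10/(s - 2)². Integrate: ∫ P/(s - 2) ds = 2 ln|(s - 2)|; ∫ Q/(s - 2)² ds = -10/(s - 2). Sum: 2 ln|(s - 2)| - 10/(s - 2) + C


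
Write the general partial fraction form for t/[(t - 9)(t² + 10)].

Linear + irreducible quadratic: A/(t - 9) + (Bt + C)/(t² + 10)


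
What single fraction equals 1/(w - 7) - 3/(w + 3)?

Common denominator (w - 7)(w + 3). Numerator: 1(w + 3) - 3(w - 7) = (w + 3) - (3w - 21) = -2w + 24
Result: (-2w + 24)/[(w - 7)(w + 3)]


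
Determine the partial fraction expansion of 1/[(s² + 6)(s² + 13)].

Coefficient matching gives A = C = 0, B = 1/(13-6) = 1/7, D = -B = -1/7
Result: (1/7)/(s² + 6) - (1/7)/(s² + 13)


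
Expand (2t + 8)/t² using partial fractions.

(2t + 8) = At + B. At t = 0: B = 2·0 + 8 = 8. Coeff of t: A = 2
Result: 2/t + 8/t²


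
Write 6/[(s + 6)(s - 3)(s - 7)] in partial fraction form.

Using cover-up method: α = 2/39, β = -1/6, γ = 3/26
Result: (2/39)/(s + 6) - (1/6)/(s - 3) + (3/26)/(s - 7)


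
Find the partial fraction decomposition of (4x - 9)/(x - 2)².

(4x - 9) = α(x - 2) + β. At x = 2: β = 4·2 - 9 = -1. Coeff of x: α = 4
Result: 4/(x - 2) - 1/(x - 2)²


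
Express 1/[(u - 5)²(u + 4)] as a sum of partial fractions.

Cover-up at u=-4: γ = 1/(-4 - 5)² = 1/81. Cover-up at u=5: β = 1/(5 + 4) = 1/9. Comparing u² coeff: α = -γ = -1/81
Result: (-1/81)/(u - 5) + (1/9)/(u - 5)² + (1/81)/(u + 4)


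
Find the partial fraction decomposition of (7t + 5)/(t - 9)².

(7t + 5) = α(t - 9) + β. At t = 9: β = 7·9 + 5 = 68. Coeff of t: α = 7
Result: 7/(t - 9) + 68/(t - 9)²


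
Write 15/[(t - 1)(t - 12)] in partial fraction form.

15/(t - 1)(t - 12) = A/(t - 1) + B/(t - 12). A = 15/(1 - 12) = -15/11, B = 15/(12 - 1) = 15/11
Result: (-15/11)/(t - 1) + (15/11)/(t - 12)


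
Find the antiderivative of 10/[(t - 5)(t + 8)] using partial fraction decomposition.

Decompose: 10/[(t - 5)(t + 8)] = (10/13)/(t - 5) - (10/13)/(t + 8). Integrate each term: (10/13) ln|(t - 5)| - (10/13) ln|(t + 8)| + C


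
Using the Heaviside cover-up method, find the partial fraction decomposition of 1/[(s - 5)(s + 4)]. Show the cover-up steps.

Cover (s - 5): set s=5, get α = 1/(5 + 4) = 1/9. Cover (s + 4): set s=-4, get β = 1/(-4 - 5) = -1/9.
Result: (1/9)/(s - 5) - (1/9)/(s + 4)


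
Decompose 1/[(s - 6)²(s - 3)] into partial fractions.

Cover-up at s=3: γ = 1/(3 - 6)² = 1/9. Cover-up at s=6: β = 1/(6 - 3) = 1/3. Comparing s² coeff: α = -γ = -1/9
Result: (-1/9)/(s - 6) + (1/3)/(s - 6)² + (1/9)/(s - 3)


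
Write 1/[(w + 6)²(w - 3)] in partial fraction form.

Cover-up at w=3: γ = 1/(3 + 6)² = 1/81. Cover-up at w=-6: β = 1/(-6 - 3) = -1/9. Comparing w² coeff: α = -γ = -1/81
Result: (-1/81)/(w + 6) - (1/9)/(w + 6)² + (1/81)/(w - 3)


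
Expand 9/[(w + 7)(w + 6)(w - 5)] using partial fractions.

Using cover-up method: α = 3/4, β = -9/11, γ = 3/44
Result: (3/4)/(w + 7) - (9/11)/(w + 6) + (3/44)/(w - 5)


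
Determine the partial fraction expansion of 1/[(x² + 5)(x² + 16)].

Coefficient matching gives A = C = 0, B = 1/(16-5) = 1/11, D = -B = -1/11
Result: (1/11)/(x² + 5) - (1/11)/(x² + 16)


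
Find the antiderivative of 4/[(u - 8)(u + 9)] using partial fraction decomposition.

Decompose: 4/[(u - 8)(u + 9)] = (4/17)/(u - 8) - (4/17)/(u + 9). Integrate each term: (4/17) ln|(u - 8)| - (4/17) ln|(u + 9)| + C


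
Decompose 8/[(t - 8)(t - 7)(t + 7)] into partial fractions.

Using cover-up method: A = 8/15, B = -4/7, C = 4/105
Result: (8/15)/(t - 8) - (4/7)/(t - 7) + (4/105)/(t + 7)


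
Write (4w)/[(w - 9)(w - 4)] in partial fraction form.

At w=9: α = (4·9 + 0)/(9 - 4) = 36/5. At w=4: β = (4·4 + 0)/(4 - 9) = -16/5
Result: (36/5)/(w - 9) - (16/5)/(w - 4)


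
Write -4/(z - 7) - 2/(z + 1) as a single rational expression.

Common denominator (z - 7)(z + 1). Numerator: -4(z + 1) - 2(z - 7) = (-4z - 4) - (2z - 14) = -6z + 10
Result: (-6z + 10)/[(z - 7)(z + 1)]


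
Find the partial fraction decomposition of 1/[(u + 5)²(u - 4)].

Cover-up at u=4: γ = 1/(4 + 5)² = 1/81. Cover-up at u=-5: β = 1/(-5 - 4) = -1/9. Comparing u² coeff: α = -γ = -1/81
Result: (-1/81)/(u + 5) - (1/9)/(u + 5)² + (1/81)/(u - 4)


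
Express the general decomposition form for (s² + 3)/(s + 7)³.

Repeated linear factor (power 3): α/(s + 7) + β/(s + 7)² + γ/(s + 7)³


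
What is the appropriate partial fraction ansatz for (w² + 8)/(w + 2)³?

Repeated linear factor (power 3): A/(w + 2) + B/(w + 2)² + C/(w + 2)³


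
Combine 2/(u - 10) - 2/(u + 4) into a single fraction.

Common denominator (u - 10)(u + 4). Numerator: 2(u + 4) - 2(u - 10) = (2u + 8) - (2u - 20) = 28
Result: (28)/[(u - 10)(u + 4)]


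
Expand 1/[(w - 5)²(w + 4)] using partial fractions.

Cover-up at w=-4: R = 1/(-4 - 5)² = 1/81. Cover-up at w=5: Q = 1/(5 + 4) = 1/9. Comparing w² coeff: P = -R = -1/81
Result: (-1/81)/(w - 5) + (1/9)/(w - 5)² + (1/81)/(w + 4)


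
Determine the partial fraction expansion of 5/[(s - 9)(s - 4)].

5/(s - 9)(s - 4) = α/(s - 9) + β/(s - 4). α = 5/(9 - 4) = 1, β = 5/(4 - 9) = -1
Result: 1/(s - 9) - 1/(s - 4)


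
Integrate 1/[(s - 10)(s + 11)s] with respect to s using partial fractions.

Cover-up: α = 1/210, β = 1/231, γ = -1/110. Decomposition: (1/210)/(s - 10) + (1/231)/(s + 11) - (1/110)/s. Integrate each term: (1/210) ln|(s - 10)| + (1/231) ln|(s + 11)| - (1/110) ln|s| + C


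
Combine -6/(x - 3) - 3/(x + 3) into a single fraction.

Common denominator (x - 3)(x + 3). Numerator: -6(x + 3) - 3(x - 3) = (-6x - 18) - (3x - 9) = -9x - 9
Result: (-9x - 9)/[(x - 3)(x + 3)]


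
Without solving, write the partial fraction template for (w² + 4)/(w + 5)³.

Repeated linear factor (power 3): α/(w + 5) + β/(w + 5)² + γ/(w + 5)³


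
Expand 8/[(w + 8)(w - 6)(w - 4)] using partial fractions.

Using cover-up method: α = 1/21, β = 2/7, γ = -1/3
Result: (1/21)/(w + 8) + (2/7)/(w - 6) - (1/3)/(w - 4)


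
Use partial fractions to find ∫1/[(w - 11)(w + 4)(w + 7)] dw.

Cover-up: P = 1/270, Q = -1/45, R = 1/54. Decomposition: (1/270)/(w - 11) - (1/45)/(w + 4) + (1/54)/(w + 7). Integrate each term: (1/270) ln|(w - 11)| - (1/45) ln|(w + 4)| + (1/54) ln|(w + 7)| + C


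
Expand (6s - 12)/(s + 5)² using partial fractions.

(6s - 12) = P(s + 5) + Q. At s = -5: Q = 6·(-5) - 12 = -42. Coeff of s: P = 6
Result: 6/(s + 5) - 42/(s + 5)²


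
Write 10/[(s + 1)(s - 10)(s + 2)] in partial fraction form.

Using cover-up method: P = -10/11, Q = 5/66, R = 5/6
Result: (-10/11)/(s + 1) + (5/66)/(s - 10) + (5/6)/(s + 2)


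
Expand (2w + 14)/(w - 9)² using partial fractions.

(2w + 14) = P(w - 9) + Q. At w = 9: Q = 2·9 + 14 = 32. Coeff of w: P = 2
Result: 2/(w - 9) + 32/(w - 9)²


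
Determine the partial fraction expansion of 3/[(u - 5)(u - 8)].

3/(u - 5)(u - 8) = P/(u - 5) + Q/(u - 8). P = 3/(5 - 8) = -1, Q = 3/(8 - 5) = 1
Result: -1/(u - 5) + 1/(u - 8)


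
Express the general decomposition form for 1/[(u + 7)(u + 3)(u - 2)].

Three distinct linear factors: A/(u + 7) + B/(u + 3) + C/(u - 2)


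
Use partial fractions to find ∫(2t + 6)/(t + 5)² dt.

Decompose: P = 2, Q = 2·(-5) + 6 = -4, so (2t + 6)/(t + 5)² = 2/(t + 5) - 4/(t + 5)². Integrate: ∫ P/(t + 5) dt = 2 ln|(t + 5)|; ∫ Q/(t + 5)² dt = 4/(t + 5). Sum: 2 ln|(t + 5)| + 4/(t + 5) + C


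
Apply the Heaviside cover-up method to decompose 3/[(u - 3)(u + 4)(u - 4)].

Cover (u - 3), u=3: P = 3/[(3 + 4)(3 - 4)] = -3/7. Cover (u + 4), u=-4: Q = 3/[(-4 - 3)(-4 - 4)] = 3/56. Cover (u - 4), u=4: R = 3/[(4 - 3)(4 + 4)] = 3/8.
Result: (-3/7)/(u - 3) + (3/56)/(u + 4) + (3/8)/(u - 4)


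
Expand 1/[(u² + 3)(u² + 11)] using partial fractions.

Coefficient matching gives P = R = 0, Q = 1/(11-3) = 1/8, S = -Q = -1/8
Result: (1/8)/(u² + 3) - (1/8)/(u² + 11)


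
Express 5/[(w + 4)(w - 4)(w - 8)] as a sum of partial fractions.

Using cover-up method: P = 5/96, Q = -5/32, R = 5/48
Result: (5/96)/(w + 4) - (5/32)/(w - 4) + (5/48)/(w - 8)


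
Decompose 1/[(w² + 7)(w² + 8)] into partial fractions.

Coefficient matching gives A = C = 0, B = 1/(8-7) = 1, D = -B = -1
Result: 1/(w² + 7) - 1/(w² + 8)


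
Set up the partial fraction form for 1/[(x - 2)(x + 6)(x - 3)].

Three distinct linear factors: α/(x - 2) + β/(x + 6) + γ/(x - 3)


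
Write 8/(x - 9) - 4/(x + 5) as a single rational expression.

Common denominator (x - 9)(x + 5). Numerator: 8(x + 5) - 4(x - 9) = (8x + 40) - (4x - 36) = 4x + 76
Result: (4x + 76)/[(x - 9)(x + 5)]


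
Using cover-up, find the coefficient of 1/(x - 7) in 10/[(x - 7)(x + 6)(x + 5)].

Cover (x - 7), set x=7: 10/[(7 + 6)(7 + 5)] = 5/78


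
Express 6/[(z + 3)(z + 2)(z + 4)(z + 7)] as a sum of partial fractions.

Using Heaviside cover-up: (-3/2)/(z + 3) + (3/5)/(z + 2) + 1/(z + 4) - (1/10)/(z + 7)


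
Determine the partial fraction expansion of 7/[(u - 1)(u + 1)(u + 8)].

Using cover-up method: A = 7/18, B = -1/2, C = 1/9
Result: (7/18)/(u - 1) - (1/2)/(u + 1) + (1/9)/(u + 8)


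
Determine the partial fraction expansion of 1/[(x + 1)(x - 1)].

1/(x + 1)(x - 1) = P/(x + 1) + Q/(x - 1). P = 1/(-1 - 1) = -1/2, Q = 1/(1 + 1) = 1/2
Result: (-1/2)/(x + 1) + (1/2)/(x - 1)


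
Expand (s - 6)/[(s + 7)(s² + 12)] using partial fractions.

At s=-7: α = (1·(-7) - 6)/((-7)² + 12) = -13/61. β = -α = 13/61, γ = 1 - (-7)·α = -30/61
Result: (-13/61)/(s + 7) + ((13/61)s - 30/61)/(s² + 12)


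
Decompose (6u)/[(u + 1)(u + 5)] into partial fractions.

At u=-1: A = (6·(-1) + 0)/(-1 + 5) = -3/2. At u=-5: B = (6·(-5) + 0)/(-5 + 1) = 15/2
Result: (-3/2)/(u + 1) + (15/2)/(u + 5)


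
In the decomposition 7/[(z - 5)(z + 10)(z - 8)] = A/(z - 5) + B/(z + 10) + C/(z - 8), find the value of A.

Cover-up at z = 5: A = 7/[(5 + 10)(5 - 8)] = 7/[(15)(-3)] = -7/45


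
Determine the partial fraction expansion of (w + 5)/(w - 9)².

(w + 5) = P(w - 9) + Q. At w = 9: Q = 1·9 + 5 = 14. Coeff of w: P = 1
Result: 1/(w - 9) + 14/(w - 9)²


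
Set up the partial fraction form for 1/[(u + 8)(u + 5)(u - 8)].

Three distinct linear factors: α/(u + 8) + β/(u + 5) + γ/(u - 8)


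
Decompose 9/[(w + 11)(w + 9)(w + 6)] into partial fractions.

Using cover-up method: A = 9/10, B = -3/2, C = 3/5
Result: (9/10)/(w + 11) - (3/2)/(w + 9) + (3/5)/(w + 6)


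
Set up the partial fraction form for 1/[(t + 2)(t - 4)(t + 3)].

Three distinct linear factors: P/(t + 2) + Q/(t - 4) + R/(t + 3)


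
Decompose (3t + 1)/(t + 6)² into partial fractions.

(3t + 1) = P(t + 6) + Q. At t = -6: Q = 3·(-6) + 1 = -17. Coeff of t: P = 3
Result: 3/(t + 6) - 17/(t + 6)²


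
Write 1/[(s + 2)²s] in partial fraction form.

Cover-up at s=0: γ = 1/(0 + 2)² = 1/4. Cover-up at s=-2: β = 1/(-2 - 0) = -1/2. Comparing s² coeff: α = -γ = -1/4
Result: (-1/4)/(s + 2) - (1/2)/(s + 2)² + (1/4)/s


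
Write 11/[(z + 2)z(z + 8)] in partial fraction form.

Using cover-up method: A = -11/12, B = 11/16, C = 11/48
Result: (-11/12)/(z + 2) + (11/16)/z + (11/48)/(z + 8)


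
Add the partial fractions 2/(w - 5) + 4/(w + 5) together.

Common denominator (w - 5)(w + 5). Numerator: 2(w + 5) + 4(w - 5) = (2w + 10) + (4w - 20) = 6w - 10
Result: (6w - 10)/[(w - 5)(w + 5)]


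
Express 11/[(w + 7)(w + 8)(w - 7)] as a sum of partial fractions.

Using cover-up method: P = -11/14, Q = 11/15, R = 11/210
Result: (-11/14)/(w + 7) + (11/15)/(w + 8) + (11/210)/(w - 7)


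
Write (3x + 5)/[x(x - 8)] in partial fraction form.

At x=0: α = (3·0 + 5)/(0 - 8) = -5/8. At x=8: β = (3·8 + 5)/(8 - 0) = 29/8
Result: (-5/8)/x + (29/8)/(x - 8)


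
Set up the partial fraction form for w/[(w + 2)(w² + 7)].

Linear + irreducible quadratic: A/(w + 2) + (Bw + C)/(w² + 7)


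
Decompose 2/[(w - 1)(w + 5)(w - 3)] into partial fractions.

Using cover-up method: A = -1/6, B = 1/24, C = 1/8
Result: (-1/6)/(w - 1) + (1/24)/(w + 5) + (1/8)/(w - 3)


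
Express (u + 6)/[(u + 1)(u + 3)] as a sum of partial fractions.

At u=-1: A = (1·(-1) + 6)/(-1 + 3) = 5/2. At u=-3: B = (1·(-3) + 6)/(-3 + 1) = -3/2
Result: (5/2)/(u + 1) - (3/2)/(u + 3)


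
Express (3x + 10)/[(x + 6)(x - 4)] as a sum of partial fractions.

At x=-6: α = (3·(-6) + 10)/(-6 - 4) = 4/5. At x=4: β = (3·4 + 10)/(4 + 6) = 11/5
Result: (4/5)/(x + 6) + (11/5)/(x - 4)


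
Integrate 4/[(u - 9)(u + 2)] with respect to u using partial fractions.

Decompose: 4/[(u - 9)(u + 2)] = (4/11)/(u - 9) - (4/11)/(u + 2). Integrate each term: (4/11) ln|(u - 9)| - (4/11) ln|(u + 2)| + C


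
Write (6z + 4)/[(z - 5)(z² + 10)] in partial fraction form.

At z=5: P = (6·5 + 4)/(5² + 10) = 34/35. Q = -P = -34/35, R = 6 - 5·P = 8/7
Result: (34/35)/(z - 5) - ((34/35)z - 8/7)/(z² + 10)


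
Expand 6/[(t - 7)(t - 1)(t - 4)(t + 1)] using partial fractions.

Using Heaviside cover-up: (1/24)/(t - 7) + (1/6)/(t - 1) - (2/15)/(t - 4) - (3/40)/(t + 1)


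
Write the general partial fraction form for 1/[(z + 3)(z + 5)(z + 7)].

Three distinct linear factors: α/(z + 3) + β/(z + 5) + γ/(z + 7)


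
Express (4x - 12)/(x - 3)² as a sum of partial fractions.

(4x - 12) = α(x - 3) + β. At x = 3: β = 4·3 - 12 = 0. Coeff of x: α = 4
Result: 4/(x - 3)


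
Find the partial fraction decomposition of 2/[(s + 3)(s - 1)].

2/(s + 3)(s - 1) = P/(s + 3) + Q/(s - 1). P = 2/(-3 - 1) = -1/2, Q = 2/(1 + 3) = 1/2
Result: (-1/2)/(s + 3) + (1/2)/(s - 1)


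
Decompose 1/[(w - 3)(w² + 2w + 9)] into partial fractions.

Cover-up at w = 3: α = 1/(3² + 2·3 + 9) = 1/24. Then β = -α = -1/24, γ = -α·(2 + 3) = -5/24
Result: (1/24)/(w - 3) - ((1/24)w + 5/24)/(w² + 2w + 9)


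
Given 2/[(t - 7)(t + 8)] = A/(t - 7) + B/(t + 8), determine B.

Cover-up at t = -8: B = 2/(-8 - 7) = -2/15


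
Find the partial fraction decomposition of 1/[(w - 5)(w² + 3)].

Cover-up at w = 5: A = 1/(5² + 3) = 1/28. Then B = -A = -1/28, C = -A·(0 + 5) = -5/28
Result: (1/28)/(w - 5) - ((1/28)w + 5/28)/(w² + 3)


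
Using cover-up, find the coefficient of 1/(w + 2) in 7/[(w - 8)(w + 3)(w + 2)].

Cover (w + 2), set w=-2: 7/[(-2 - 8)(-2 + 3)] = -7/10


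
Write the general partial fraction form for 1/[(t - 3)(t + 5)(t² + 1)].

Two linear + quadratic: P/(t - 3) + Q/(t + 5) + (Rt + S)/(t² + 1)


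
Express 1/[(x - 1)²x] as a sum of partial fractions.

Cover-up at x=0: γ = 1/(0 - 1)² = 1. Cover-up at x=1: β = 1/(1 - 0) = 1. Comparing x² coeff: α = -γ = -1
Result: -1/(x - 1) + 1/(x - 1)² + 1/x


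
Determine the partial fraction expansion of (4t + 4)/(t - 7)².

(4t + 4) = P(t - 7) + Q. At t = 7: Q = 4·7 + 4 = 32. Coeff of t: P = 4
Result: 4/(t - 7) + 32/(t - 7)²


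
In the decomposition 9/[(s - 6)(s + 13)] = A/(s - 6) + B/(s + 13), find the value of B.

Cover-up at s = -13: B = 9/(-13 - 6) = -9/19


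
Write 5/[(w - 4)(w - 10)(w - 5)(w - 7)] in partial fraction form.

Using Heaviside cover-up: (-5/18)/(w - 4) + (1/18)/(w - 10) + (1/2)/(w - 5) - (5/18)/(w - 7)


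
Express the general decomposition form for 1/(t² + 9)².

Repeated quadratic factor: (αt + β)/(t² + 9) + (γt + δ)/(t² + 9)²


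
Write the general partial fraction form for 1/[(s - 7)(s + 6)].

Distinct linear factors: P/(s - 7) + Q/(s + 6)


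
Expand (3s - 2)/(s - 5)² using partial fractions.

(3s - 2) = A(s - 5) + B. At s = 5: B = 3·5 - 2 = 13. Coeff of s: A = 3
Result: 3/(s - 5) + 13/(s - 5)²


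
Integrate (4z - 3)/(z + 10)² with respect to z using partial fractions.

Decompose: P = 4, Q = 4·(-10) - 3 = -43, so (4z - 3)/(z + 10)² = 4/(z + 10) - 43/(z + 10)². Integrate: ∫ P/(z + 10) dz = 4 ln|(z + 10)|; ∫ Q/(z + 10)² dz = 43/(z + 10). Sum: 4 ln|(z + 10)| + 43/(z + 10) + C


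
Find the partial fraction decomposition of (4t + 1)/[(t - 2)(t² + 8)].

At t=2: α = (4·2 + 1)/(2² + 8) = 3/4. β = -α = -3/4, γ = 4 - 2·α = 5/2
Result: (3/4)/(t - 2) - ((3/4)t - 5/2)/(t² + 8)


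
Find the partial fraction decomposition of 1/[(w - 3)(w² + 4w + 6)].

Cover-up at w = 3: α = 1/(3² + 4·3 + 6) = 1/27. Then β = -α = -1/27, γ = -α·(4 + 3) = -7/27
Result: (1/27)/(w - 3) - ((1/27)w + 7/27)/(w² + 4w + 6)


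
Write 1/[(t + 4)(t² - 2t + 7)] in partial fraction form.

Cover-up at t = -4: P = 1/((-4)² - 2·(-4) + 7) = 1/31. Then Q = -P = -1/31, R = -P·(-2 - 4) = 6/31
Result: (1/31)/(t + 4) - ((1/31)t - 6/31)/(t² - 2t + 7)


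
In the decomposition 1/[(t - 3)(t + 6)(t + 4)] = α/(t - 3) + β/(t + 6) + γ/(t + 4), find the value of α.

Cover-up at t = 3: α = 1/[(3 + 6)(3 + 4)] = 1/[(9)(7)] = 1/63


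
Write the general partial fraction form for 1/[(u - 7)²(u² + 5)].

Repeated linear + quadratic: P/(u - 7) + Q/(u - 7)² + (Ru + S)/(u² + 5)


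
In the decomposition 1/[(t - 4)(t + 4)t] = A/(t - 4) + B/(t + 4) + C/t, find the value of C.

Cover-up at t = 0: C = 1/[(0 - 4)(0 + 4)] = 1/[(-4)(4)] = -1/16


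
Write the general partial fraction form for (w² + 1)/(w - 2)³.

Repeated linear factor (power 3): A/(w - 2) + B/(w - 2)² + C/(w - 2)³


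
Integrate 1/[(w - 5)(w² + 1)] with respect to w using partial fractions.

Cover-up at w=5: α = 1/(5²+1) = 1/26. Coeff matching: β = -1/26, γ = -5/26. Decomposition: (1/26)/(w - 5) - ((1/26)w + 5/26)/(w² + 1). Integrate: linear → ln, quadratic → (1/2)ln + arctan: (1/26) ln|(w - 5)| - (1/52) ln(w² + 1) - (5/26) arctan(w) + C


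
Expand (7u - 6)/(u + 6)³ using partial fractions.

(7u - 6) = A(u + 6)² + B(u + 6) + C. At u = -6: C = 7·(-6) - 6 = -48. Coefficients: A = 0, B = 7
Result: 7/(u + 6)² - 48/(u + 6)³


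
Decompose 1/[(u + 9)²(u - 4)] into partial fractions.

Cover-up at u=4: γ = 1/(4 + 9)² = 1/169. Cover-up at u=-9: β = 1/(-9 - 4) = -1/13. Comparing u² coeff: α = -γ = -1/169
Result: (-1/169)/(u + 9) - (1/13)/(u + 9)² + (1/169)/(u - 4)


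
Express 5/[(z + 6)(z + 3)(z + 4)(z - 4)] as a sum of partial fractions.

Using Heaviside cover-up: (-1/12)/(z + 6) - (5/21)/(z + 3) + (5/16)/(z + 4) + (1/112)/(z - 4)


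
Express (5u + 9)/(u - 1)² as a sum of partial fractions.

(5u + 9) = A(u - 1) + B. At u = 1: B = 5·1 + 9 = 14. Coeff of u: A = 5
Result: 5/(u - 1) + 14/(u - 1)²


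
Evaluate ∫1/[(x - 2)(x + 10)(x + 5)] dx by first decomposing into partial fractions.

Cover-up: α = 1/84, β = 1/60, γ = -1/35. Decomposition: (1/84)/(x - 2) + (1/60)/(x + 10) - (1/35)/(x + 5). Integrate each term: (1/84) ln|(x - 2)| + (1/60) ln|(x + 10)| - (1/35) ln|(x + 5)| + C


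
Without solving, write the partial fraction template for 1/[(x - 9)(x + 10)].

Distinct linear factors: P/(x - 9) + Q/(x + 10)


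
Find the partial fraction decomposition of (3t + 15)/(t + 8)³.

(3t + 15) = P(t + 8)² + Q(t + 8) + R. At t = -8: R = 3·(-8) + 15 = -9. Coefficients: P = 0, Q = 3
Result: 3/(t + 8)² - 9/(t + 8)³


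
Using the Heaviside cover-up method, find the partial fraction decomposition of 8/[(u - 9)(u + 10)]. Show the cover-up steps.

Cover (u - 9): set u=9, get P = 8/(9 + 10) = 8/19. Cover (u + 10): set u=-10, get Q = 8/(-10 - 9) = -8/19.
Result: (8/19)/(u - 9) - (8/19)/(u + 10)


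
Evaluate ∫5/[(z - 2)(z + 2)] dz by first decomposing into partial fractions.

Decompose: 5/[(z - 2)(z + 2)] = (5/4)/(z - 2) - (5/4)/(z + 2). Integrate each term: (5/4) ln|(z - 2)| - (5/4) ln|(z + 2)| + C


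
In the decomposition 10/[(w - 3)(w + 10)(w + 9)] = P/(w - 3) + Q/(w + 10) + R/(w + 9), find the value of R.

Cover-up at w = -9: R = 10/[(-9 - 3)(-9 + 10)] = 10/[(-12)(1)] = -10/12 = -5/6


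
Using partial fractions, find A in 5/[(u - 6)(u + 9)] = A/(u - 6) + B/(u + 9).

Cover-up at u = 6: A = 5/(6 + 9) = 5/15 = 1/3


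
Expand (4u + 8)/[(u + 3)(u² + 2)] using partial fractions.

At u=-3: A = (4·(-3) + 8)/((-3)² + 2) = -4/11. B = -A = 4/11, C = 4 - (-3)·A = 32/11
Result: (-4/11)/(u + 3) + ((4/11)u + 32/11)/(u² + 2)


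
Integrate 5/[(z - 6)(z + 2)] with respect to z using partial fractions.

Decompose: 5/[(z - 6)(z + 2)] = (5/8)/(z - 6) - (5/8)/(z + 2). Integrate each term: (5/8) ln|(z - 6)| - (5/8) ln|(z + 2)| + C


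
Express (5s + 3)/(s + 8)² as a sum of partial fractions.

(5s + 3) = P(s + 8) + Q. At s = -8: Q = 5·(-8) + 3 = -37. Coeff of s: P = 5
Result: 5/(s + 8) - 37/(s + 8)²


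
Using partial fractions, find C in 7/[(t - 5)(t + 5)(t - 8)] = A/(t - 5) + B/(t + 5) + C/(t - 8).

Cover-up at t = 8: C = 7/[(8 - 5)(8 + 5)] = 7/[(3)(13)] = 7/39


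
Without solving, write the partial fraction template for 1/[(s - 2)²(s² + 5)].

Repeated linear + quadratic: P/(s - 2) + Q/(s - 2)² + (Rs + S)/(s² + 5)


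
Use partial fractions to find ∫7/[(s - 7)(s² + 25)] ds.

Cover-up at s=7: α = 7/(7²+25) = 7/74. Coeff matching: β = -7/74, γ = -49/74. Decomposition: (7/74)/(s - 7) - ((7/74)s + 49/74)/(s² + 25). Integrate: linear → ln, quadratic → (1/2)ln + arctan: (7/74) ln|(s - 7)| - (7/148) ln(s² + 25) - (49/370) arctan(s/5) + C


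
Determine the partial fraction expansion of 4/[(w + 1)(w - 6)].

4/(w + 1)(w - 6) = α/(w + 1) + β/(w - 6). α = 4/(-1 - 6) = -4/7, β = 4/(6 + 1) = 4/7
Result: (-4/7)/(w + 1) + (4/7)/(w - 6)


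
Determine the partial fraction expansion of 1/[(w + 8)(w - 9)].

1/(w + 8)(w - 9) = P/(w + 8) + Q/(w - 9). P = 1/(-8 - 9) = -1/17, Q = 1/(9 + 8) = 1/17
Result: (-1/17)/(w + 8) + (1/17)/(w - 9)


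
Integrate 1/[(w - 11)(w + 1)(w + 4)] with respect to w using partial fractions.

Cover-up: A = 1/180, B = -1/36, C = 1/45. Decomposition: (1/180)/(w - 11) - (1/36)/(w + 1) + (1/45)/(w + 4). Integrate each term: (1/180) ln|(w - 11)| - (1/36) ln|(w + 1)| + (1/45) ln|(w + 4)| + C


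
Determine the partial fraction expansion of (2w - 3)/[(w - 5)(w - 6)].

At w=5: A = (2·5 - 3)/(5 - 6) = -7. At w=6: B = (2·6 - 3)/(6 - 5) = 9
Result: -7/(w - 5) + 9/(w - 6)


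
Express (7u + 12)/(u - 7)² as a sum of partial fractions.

(7u + 12) = P(u - 7) + Q. At u = 7: Q = 7·7 + 12 = 61. Coeff of u: P = 7
Result: 7/(u - 7) + 61/(u - 7)²


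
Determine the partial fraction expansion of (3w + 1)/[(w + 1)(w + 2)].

At w=-1: P = (3·(-1) + 1)/(-1 + 2) = -2. At w=-2: Q = (3·(-2) + 1)/(-2 + 1) = 5
Result: -2/(w + 1) + 5/(w + 2)


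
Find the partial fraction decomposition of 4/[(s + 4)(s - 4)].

4/(s + 4)(s - 4) = α/(s + 4) + β/(s - 4). α = 4/(-4 - 4) = -1/2, β = 4/(4 + 4) = 1/2
Result: (-1/2)/(s + 4) + (1/2)/(s - 4)


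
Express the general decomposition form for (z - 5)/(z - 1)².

Repeated linear factor: A/(z - 1) + B/(z - 1)²


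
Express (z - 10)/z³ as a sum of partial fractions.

(z - 10) = αz² + βz + γ. At z = 0: γ = 1·0 - 10 = -10. Coefficients: α = 0, β = 1
Result: 1/z² - 10/z³


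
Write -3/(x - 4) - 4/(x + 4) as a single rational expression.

Common denominator (x - 4)(x + 4). Numerator: -3(x + 4) - 4(x - 4) = (-3x - 12) - (4x - 16) = -7x + 4
Result: (-7x + 4)/[(x - 4)(x + 4)]


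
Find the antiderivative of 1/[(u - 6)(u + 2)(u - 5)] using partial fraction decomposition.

Cover-up: α = 1/8, β = 1/56, γ = -1/7. Decomposition: (1/8)/(u - 6) + (1/56)/(u + 2) - (1/7)/(u - 5). Integrate each term: (1/8) ln|(u - 6)| + (1/56) ln|(u + 2)| - (1/7) ln|(u - 5)| + C


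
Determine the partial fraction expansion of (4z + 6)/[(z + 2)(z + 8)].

At z=-2: P = (4·(-2) + 6)/(-2 + 8) = -1/3. At z=-8: Q = (4·(-8) + 6)/(-8 + 2) = 13/3
Result: (-1/3)/(z + 2) + (13/3)/(z + 8)


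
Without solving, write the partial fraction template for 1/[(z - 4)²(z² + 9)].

Repeated linear + quadratic: P/(z - 4) + Q/(z - 4)² + (Rz + S)/(z² + 9)


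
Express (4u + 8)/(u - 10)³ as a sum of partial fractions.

(4u + 8) = α(u - 10)² + β(u - 10) + γ. At u = 10: γ = 4·10 + 8 = 48. Coefficients: α = 0, β = 4
Result: 4/(u - 10)² + 48/(u - 10)³


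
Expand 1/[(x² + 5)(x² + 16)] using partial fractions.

Coefficient matching gives P = R = 0, Q = 1/(16-5) = 1/11, S = -Q = -1/11
Result: (1/11)/(x² + 5) - (1/11)/(x² + 16)


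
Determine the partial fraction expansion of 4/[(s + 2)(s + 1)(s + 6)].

Using cover-up method: P = -1, Q = 4/5, R = 1/5
Result: -1/(s + 2) + (4/5)/(s + 1) + (1/5)/(s + 6)


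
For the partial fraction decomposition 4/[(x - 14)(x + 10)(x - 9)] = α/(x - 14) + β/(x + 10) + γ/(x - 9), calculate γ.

Cover-up at x = 9: γ = 4/[(9 - 14)(9 + 10)] = 4/[(-5)(19)] = -4/95


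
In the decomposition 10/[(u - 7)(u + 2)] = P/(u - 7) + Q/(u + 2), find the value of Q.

Cover-up at u = -2: Q = 10/(-2 - 7) = -10/9


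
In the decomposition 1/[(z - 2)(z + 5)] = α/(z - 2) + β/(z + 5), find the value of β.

Cover-up at z = -5: β = 1/(-5 - 2) = -1/7


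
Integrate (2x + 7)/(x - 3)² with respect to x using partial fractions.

Decompose: P = 2, Q = 2·3 + 7 = 13, so (2x + 7)/(x - 3)² = 2/(x - 3) + 13/(x - 3)². Integrate: ∫ P/(x - 3) dx = 2 ln|(x - 3)|; ∫ Q/(x - 3)² dx = -13/(x - 3). Sum: 2 ln|(x - 3)| - 13/(x - 3) + C


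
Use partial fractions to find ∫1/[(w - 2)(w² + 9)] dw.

Cover-up at w=2: α = 1/(2²+9) = 1/13. Coeff matching: β = -1/13, γ = -2/13. Decomposition: (1/13)/(w - 2) - ((1/13)w + 2/13)/(w² + 9). Integrate: linear → ln, quadratic → (1/2)ln + arctan: (1/13) ln|(w - 2)| - (1/26) ln(w² + 9) - (2/39) arctan(w/3) + C


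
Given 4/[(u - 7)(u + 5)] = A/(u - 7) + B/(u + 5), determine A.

Cover-up at u = 7: A = 4/(7 + 5) = 4/12 = 1/3


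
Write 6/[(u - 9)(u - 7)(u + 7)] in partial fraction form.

Using cover-up method: A = 3/16, B = -3/14, C = 3/112
Result: (3/16)/(u - 9) - (3/14)/(u - 7) + (3/112)/(u + 7)


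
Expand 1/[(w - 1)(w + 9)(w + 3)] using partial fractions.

Using cover-up method: A = 1/40, B = 1/60, C = -1/24
Result: (1/40)/(w - 1) + (1/60)/(w + 9) - (1/24)/(w + 3)


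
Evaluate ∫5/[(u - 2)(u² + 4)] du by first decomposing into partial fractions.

Cover-up at u=2: P = 5/(2²+4) = 5/8. Coeff matching: Q = -5/8, R = -5/4. Decomposition: (5/8)/(u - 2) - ((5/8)u + 5/4)/(u² + 4). Integrate: linear → ln, quadratic → (1/2)ln + arctan: (5/8) ln|(u - 2)| - (5/16) ln(u² + 4) - (5/8) arctan(u/2) + C


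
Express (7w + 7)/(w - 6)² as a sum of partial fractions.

(7w + 7) = P(w - 6) + Q. At w = 6: Q = 7·6 + 7 = 49. Coeff of w: P = 7
Result: 7/(w - 6) + 49/(w - 6)²


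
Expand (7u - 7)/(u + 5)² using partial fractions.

(7u - 7) = A(u + 5) + B. At u = -5: B = 7·(-5) - 7 = -42. Coeff of u: A = 7
Result: 7/(u + 5) - 42/(u + 5)²


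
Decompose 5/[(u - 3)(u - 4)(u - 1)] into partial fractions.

Using cover-up method: A = -5/2, B = 5/3, C = 5/6
Result: (-5/2)/(u - 3) + (5/3)/(u - 4) + (5/6)/(u - 1)


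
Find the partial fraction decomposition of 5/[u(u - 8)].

5/u(u - 8) = A/u + B/(u - 8). A = 5/(0 - 8) = -5/8, B = 5/(8 - 0) = 5/8
Result: (-5/8)/u + (5/8)/(u - 8)


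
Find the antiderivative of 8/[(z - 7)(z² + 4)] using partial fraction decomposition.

Cover-up at z=7: P = 8/(7²+4) = 8/53. Coeff matching: Q = -8/53, R = -56/53. Decomposition: (8/53)/(z - 7) - ((8/53)z + 56/53)/(z² + 4). Integrate: linear → ln, quadratic → (1/2)ln + arctan: (8/53) ln|(z - 7)| - (4/53) ln(z² + 4) - (28/53) arctan(z/2) + C


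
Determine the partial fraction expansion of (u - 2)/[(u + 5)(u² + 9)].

At u=-5: P = (1·(-5) - 2)/((-5)² + 9) = -7/34. Q = -P = 7/34, R = 1 - (-5)·P = -1/34
Result: (-7/34)/(u + 5) + ((7/34)u - 1/34)/(u² + 9)


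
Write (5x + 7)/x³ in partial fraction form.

(5x + 7) = Ax² + Bx + C. At x = 0: C = 5·0 + 7 = 7. Coefficients: A = 0, B = 5
Result: 5/x² + 7/x³


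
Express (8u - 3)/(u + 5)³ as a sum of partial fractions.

(8u - 3) = P(u + 5)² + Q(u + 5) + R. At u = -5: R = 8·(-5) - 3 = -43. Coefficients: P = 0, Q = 8
Result: 8/(u + 5)² - 43/(u + 5)³


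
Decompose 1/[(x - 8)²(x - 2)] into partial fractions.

Cover-up at x=2: γ = 1/(2 - 8)² = 1/36. Cover-up at x=8: β = 1/(8 - 2) = 1/6. Comparing x² coeff: α = -γ = -1/36
Result: (-1/36)/(x - 8) + (1/6)/(x - 8)² + (1/36)/(x - 2)


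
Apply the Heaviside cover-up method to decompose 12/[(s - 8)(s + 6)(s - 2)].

Cover (s - 8), s=8: A = 12/[(8 + 6)(8 - 2)] = 1/7. Cover (s + 6), s=-6: B = 12/[(-6 - 8)(-6 - 2)] = 3/28. Cover (s - 2), s=2: C = 12/[(2 - 8)(2 + 6)] = -1/4.
Result: (1/7)/(s - 8) + (3/28)/(s + 6) - (1/4)/(s - 2)


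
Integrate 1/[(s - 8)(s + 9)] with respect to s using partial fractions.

Decompose: 1/[(s - 8)(s + 9)] = (1/17)/(s - 8) - (1/17)/(s + 9). Integrate each term: (1/17) ln|(s - 8)| - (1/17) ln|(s + 9)| + C


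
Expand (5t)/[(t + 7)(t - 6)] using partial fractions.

At t=-7: P = (5·(-7) + 0)/(-7 - 6) = 35/13. At t=6: Q = (5·6 + 0)/(6 + 7) = 30/13
Result: (35/13)/(t + 7) + (30/13)/(t - 6)


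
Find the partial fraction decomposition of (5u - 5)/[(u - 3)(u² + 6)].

At u=3: A = (5·3 - 5)/(3² + 6) = 2/3. B = -A = -2/3, C = 5 - 3·A = 3
Result: (2/3)/(u - 3) - ((2/3)u - 3)/(u² + 6)


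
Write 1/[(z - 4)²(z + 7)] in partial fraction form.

Cover-up at z=-7: C = 1/(-7 - 4)² = 1/121. Cover-up at z=4: B = 1/(4 + 7) = 1/11. Comparing z² coeff: A = -C = -1/121
Result: (-1/121)/(z - 4) + (1/11)/(z - 4)² + (1/121)/(z + 7)


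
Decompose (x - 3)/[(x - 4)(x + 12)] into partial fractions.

At x=4: P = (1·4 - 3)/(4 + 12) = 1/16. At x=-12: Q = (1·(-12) - 3)/(-12 - 4) = 15/16
Result: (1/16)/(x - 4) + (15/16)/(x + 12)


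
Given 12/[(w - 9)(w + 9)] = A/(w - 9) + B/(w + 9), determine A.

Cover-up at w = 9: A = 12/(9 + 9) = 12/18 = 2/3


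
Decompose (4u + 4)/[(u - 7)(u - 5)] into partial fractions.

At u=7: A = (4·7 + 4)/(7 - 5) = 16. At u=5: B = (4·5 + 4)/(5 - 7) = -12
Result: 16/(u - 7) - 12/(u - 5)


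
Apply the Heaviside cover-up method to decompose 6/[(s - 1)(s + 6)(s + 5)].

Cover (s - 1), s=1: A = 6/[(1 + 6)(1 + 5)] = 1/7. Cover (s + 6), s=-6: B = 6/[(-6 - 1)(-6 + 5)] = 6/7. Cover (s + 5), s=-5: C = 6/[(-5 - 1)(-5 + 6)] = -1.
Result: (1/7)/(s - 1) + (6/7)/(s + 6) - 1/(s + 5)


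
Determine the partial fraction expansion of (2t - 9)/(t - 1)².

(2t - 9) = A(t - 1) + B. At t = 1: B = 2·1 - 9 = -7. Coeff of t: A = 2
Result: 2/(t - 1) - 7/(t - 1)²


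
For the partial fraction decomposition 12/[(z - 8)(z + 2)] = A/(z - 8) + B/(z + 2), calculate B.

Cover-up at z = -2: B = 12/(-2 - 8) = -12/10 = -6/5


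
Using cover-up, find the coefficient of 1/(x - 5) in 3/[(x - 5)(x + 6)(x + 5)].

Cover (x - 5), set x=5: 3/[(5 + 6)(5 + 5)] = 3/110


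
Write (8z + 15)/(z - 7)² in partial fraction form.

(8z + 15) = P(z - 7) + Q. At z = 7: Q = 8·7 + 15 = 71. Coeff of z: P = 8
Result: 8/(z - 7) + 71/(z - 7)²


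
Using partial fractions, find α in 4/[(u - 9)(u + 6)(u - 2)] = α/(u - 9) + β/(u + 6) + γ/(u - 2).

Cover-up at u = 9: α = 4/[(9 + 6)(9 - 2)] = 4/[(15)(7)] = 4/105


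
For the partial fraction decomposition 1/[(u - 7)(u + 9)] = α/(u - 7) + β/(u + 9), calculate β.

Cover-up at u = -9: β = 1/(-9 - 7) = -1/16


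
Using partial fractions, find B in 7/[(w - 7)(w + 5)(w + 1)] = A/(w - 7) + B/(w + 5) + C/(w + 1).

Cover-up at w = -5: B = 7/[(-5 - 7)(-5 + 1)] = 7/[(-12)(-4)] = 7/48


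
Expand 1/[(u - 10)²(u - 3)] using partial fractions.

Cover-up at u=3: C = 1/(3 - 10)² = 1/49. Cover-up at u=10: B = 1/(10 - 3) = 1/7. Comparing u² coeff: A = -C = -1/49
Result: (-1/49)/(u - 10) + (1/7)/(u - 10)² + (1/49)/(u - 3)


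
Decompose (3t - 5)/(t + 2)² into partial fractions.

(3t - 5) = A(t + 2) + B. At t = -2: B = 3·(-2) - 5 = -11. Coeff of t: A = 3
Result: 3/(t + 2) - 11/(t + 2)²


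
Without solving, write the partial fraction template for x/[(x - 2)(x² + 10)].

Linear + irreducible quadratic: α/(x - 2) + (βx + γ)/(x² + 10)


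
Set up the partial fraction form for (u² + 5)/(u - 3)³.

Repeated linear factor (power 3): P/(u - 3) + Q/(u - 3)² + R/(u - 3)³


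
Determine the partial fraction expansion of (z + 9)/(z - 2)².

(z + 9) = P(z - 2) + Q. At z = 2: Q = 1·2 + 9 = 11. Coeff of z: P = 1
Result: 1/(z - 2) + 11/(z - 2)²


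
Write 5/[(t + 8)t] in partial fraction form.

5/(t + 8)t = α/(t + 8) + β/t. α = 5/(-8 - 0) = -5/8, β = 5/(0 + 8) = 5/8
Result: (-5/8)/(t + 8) + (5/8)/t


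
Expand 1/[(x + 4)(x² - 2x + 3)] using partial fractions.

Cover-up at x = -4: α = 1/((-4)² - 2·(-4) + 3) = 1/27. Then β = -α = -1/27, γ = -α·(-2 - 4) = 2/9
Result: (1/27)/(x + 4) - ((1/27)x - 2/9)/(x² - 2x + 3)


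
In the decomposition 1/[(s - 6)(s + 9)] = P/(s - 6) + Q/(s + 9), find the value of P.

Cover-up at s = 6: P = 1/(6 + 9) = 1/15


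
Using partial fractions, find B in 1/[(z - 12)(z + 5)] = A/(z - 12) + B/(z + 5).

Cover-up at z = -5: B = 1/(-5 - 12) = -1/17


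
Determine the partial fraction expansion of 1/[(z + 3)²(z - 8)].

Cover-up at z=8: C = 1/(8 + 3)² = 1/121. Cover-up at z=-3: B = 1/(-3 - 8) = -1/11. Comparing z² coeff: A = -C = -1/121
Result: (-1/121)/(z + 3) - (1/11)/(z + 3)² + (1/121)/(z - 8)


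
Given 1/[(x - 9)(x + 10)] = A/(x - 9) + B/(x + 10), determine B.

Cover-up at x = -10: B = 1/(-10 - 9) = -1/19


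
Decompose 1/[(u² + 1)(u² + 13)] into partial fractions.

Coefficient matching gives A = C = 0, B = 1/(13-1) = 1/12, D = -B = -1/12
Result: (1/12)/(u² + 1) - (1/12)/(u² + 13)


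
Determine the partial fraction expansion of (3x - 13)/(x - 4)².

(3x - 13) = A(x - 4) + B. At x = 4: B = 3·4 - 13 = -1. Coeff of x: A = 3
Result: 3/(x - 4) - 1/(x - 4)²


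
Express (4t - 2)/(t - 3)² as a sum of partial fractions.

(4t - 2) = α(t - 3) + β. At t = 3: β = 4·3 - 2 = 10. Coeff of t: α = 4
Result: 4/(t - 3) + 10/(t - 3)²


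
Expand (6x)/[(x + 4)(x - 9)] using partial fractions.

At x=-4: A = (6·(-4) + 0)/(-4 - 9) = 24/13. At x=9: B = (6·9 + 0)/(9 + 4) = 54/13
Result: (24/13)/(x + 4) + (54/13)/(x - 9)


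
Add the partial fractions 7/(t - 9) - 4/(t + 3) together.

Common denominator (t - 9)(t + 3). Numerator: 7(t + 3) - 4(t - 9) = (7t + 21) - (4t - 36) = 3t + 57
Result: (3t + 57)/[(t - 9)(t + 3)]


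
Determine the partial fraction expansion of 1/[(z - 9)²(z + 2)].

Cover-up at z=-2: R = 1/(-2 - 9)² = 1/121. Cover-up at z=9: Q = 1/(9 + 2) = 1/11. Comparing z² coeff: P = -R = -1/121
Result: (-1/121)/(z - 9) + (1/11)/(z - 9)² + (1/121)/(z + 2)


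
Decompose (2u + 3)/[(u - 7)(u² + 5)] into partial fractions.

At u=7: α = (2·7 + 3)/(7² + 5) = 17/54. β = -α = -17/54, γ = 2 - 7·α = -11/54
Result: (17/54)/(u - 7) - ((17/54)u + 11/54)/(u² + 5)


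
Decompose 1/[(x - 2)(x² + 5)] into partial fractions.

Cover-up at x = 2: α = 1/(2² + 5) = 1/9. Then β = -α = -1/9, γ = -α·(0 + 2) = -2/9
Result: (1/9)/(x - 2) - ((1/9)x + 2/9)/(x² + 5)


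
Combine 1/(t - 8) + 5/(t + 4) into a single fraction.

Common denominator (t - 8)(t + 4). Numerator: 1(t + 4) + 5(t - 8) = (t + 4) + (5t - 40) = 6t - 36
Result: (6t - 36)/[(t - 8)(t + 4)]


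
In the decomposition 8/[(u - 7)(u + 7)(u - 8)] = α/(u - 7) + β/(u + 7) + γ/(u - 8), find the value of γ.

Cover-up at u = 8: γ = 8/[(8 - 7)(8 + 7)] = 8/[(1)(15)] = 8/15


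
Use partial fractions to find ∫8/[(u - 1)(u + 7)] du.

Decompose: 8/[(u - 1)(u + 7)] = 1/(u - 1) - 1/(u + 7). Integrate each term: ln|(u - 1)| - ln|(u + 7)| + C


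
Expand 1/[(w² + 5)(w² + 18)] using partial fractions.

Coefficient matching gives A = C = 0, B = 1/(18-5) = 1/13, D = -B = -1/13
Result: (1/13)/(w² + 5) - (1/13)/(w² + 18)


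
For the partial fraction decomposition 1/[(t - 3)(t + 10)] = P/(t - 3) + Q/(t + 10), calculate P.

Cover-up at t = 3: P = 1/(3 + 10) = 1/13


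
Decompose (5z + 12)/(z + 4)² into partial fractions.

(5z + 12) = α(z + 4) + β. At z = -4: β = 5·(-4) + 12 = -8. Coeff of z: α = 5
Result: 5/(z + 4) - 8/(z + 4)²


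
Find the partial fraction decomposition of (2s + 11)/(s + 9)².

(2s + 11) = α(s + 9) + β. At s = -9: β = 2·(-9) + 11 = -7. Coeff of s: α = 2
Result: 2/(s + 9) - 7/(s + 9)²


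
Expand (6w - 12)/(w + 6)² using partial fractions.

(6w - 12) = P(w + 6) + Q. At w = -6: Q = 6·(-6) - 12 = -48. Coeff of w: P = 6
Result: 6/(w + 6) - 48/(w + 6)²


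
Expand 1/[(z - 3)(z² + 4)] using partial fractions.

Cover-up at z = 3: P = 1/(3² + 4) = 1/13. Then Q = -P = -1/13, R = -P·(0 + 3) = -3/13
Result: (1/13)/(z - 3) - ((1/13)z + 3/13)/(z² + 4)


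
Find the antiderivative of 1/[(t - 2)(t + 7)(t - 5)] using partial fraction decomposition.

Cover-up: P = -1/27, Q = 1/108, R = 1/36. Decomposition: (-1/27)/(t - 2) + (1/108)/(t + 7) + (1/36)/(t - 5). Integrate each term: (-1/27) ln|(t - 2)| + (1/108) ln|(t + 7)| + (1/36) ln|(t - 5)| + C


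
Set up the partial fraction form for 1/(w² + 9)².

Repeated quadratic factor: (Pw + Q)/(w² + 9) + (Rw + S)/(w² + 9)²


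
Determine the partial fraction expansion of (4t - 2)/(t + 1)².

(4t - 2) = α(t + 1) + β. At t = -1: β = 4·(-1) - 2 = -6. Coeff of t: α = 4
Result: 4/(t + 1) - 6/(t + 1)²


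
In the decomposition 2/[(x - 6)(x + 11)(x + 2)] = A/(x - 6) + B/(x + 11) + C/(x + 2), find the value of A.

Cover-up at x = 6: A = 2/[(6 + 11)(6 + 2)] = 2/[(17)(8)] = 2/136 = 1/68


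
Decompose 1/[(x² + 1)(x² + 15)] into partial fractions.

Coefficient matching gives α = γ = 0, β = 1/(15-1) = 1/14, δ = -β = -1/14
Result: (1/14)/(x² + 1) - (1/14)/(x² + 15)


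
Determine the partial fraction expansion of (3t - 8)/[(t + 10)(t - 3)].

At t=-10: α = (3·(-10) - 8)/(-10 - 3) = 38/13. At t=3: β = (3·3 - 8)/(3 + 10) = 1/13
Result: (38/13)/(t + 10) + (1/13)/(t - 3)


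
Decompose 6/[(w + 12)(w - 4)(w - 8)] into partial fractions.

Using cover-up method: α = 3/160, β = -3/32, γ = 3/40
Result: (3/160)/(w + 12) - (3/32)/(w - 4) + (3/40)/(w - 8)


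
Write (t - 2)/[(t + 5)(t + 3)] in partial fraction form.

At t=-5: A = (1·(-5) - 2)/(-5 + 3) = 7/2. At t=-3: B = (1·(-3) - 2)/(-3 + 5) = -5/2
Result: (7/2)/(t + 5) - (5/2)/(t + 3)


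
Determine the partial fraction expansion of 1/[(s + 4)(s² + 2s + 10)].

Cover-up at s = -4: P = 1/((-4)² + 2·(-4) + 10) = 1/18. Then Q = -P = -1/18, R = -P·(2 - 4) = 1/9
Result: (1/18)/(s + 4) - ((1/18)s - 1/9)/(s² + 2s + 10)
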